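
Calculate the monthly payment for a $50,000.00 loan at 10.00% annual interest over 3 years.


Loan payment formula: PMT = PV × r / (1 − (1 + r)^(−n))
Monthly rate r = 0.1/12 ≈ 0.00833333, n = 36 months
Denominator: 1 − (1 + 0.1/12)^(−36) = 0.258260
PMT = $50,000.00 × (0.1/12) / 0.258260
PMT = $1,613.36 per month

PMT = PV × r / (1-(1+r)^(-n)) = $1,613.36/month


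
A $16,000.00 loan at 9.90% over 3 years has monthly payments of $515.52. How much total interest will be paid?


Total paid over the life of the loan = PMT × n.
Total paid = $515.52 × 36 = $18,558.72
Total interest = total paid − principal = $18,558.72 − $16,000.00 = $2,558.72

Total interest = (PMT × n) - PV = $2,558.72


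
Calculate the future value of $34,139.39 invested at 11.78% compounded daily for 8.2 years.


Compound interest formula: A = P(1 + r/n)^(nt)
A = $34,139.39 × (1 + 0.1178/365)^(365 × 8.2)
Growth factor: (1 + 0.1178/365)^2993 = 2.6268992
A = $34,139.39 × 2.6268992
A = $89,680.74

A = P(1 + r/n)^(nt) = $89,680.74


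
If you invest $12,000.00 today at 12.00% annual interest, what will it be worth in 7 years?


Future value formula: FV = PV × (1 + r)^t
FV = $12,000.00 × (1 + 0.12)^7
FV = $12,000.00 × 2.2106814
FV = $26,528.18

FV = PV × (1 + r)^t = $26,528.18


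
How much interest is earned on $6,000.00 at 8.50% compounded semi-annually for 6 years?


Compound interest earned = final amount − principal.
A = P(1 + r/n)^(nt) = $6,000.00 × (1 + 0.085/2)^(2 × 6) = $9,886.99
Interest = A − P = $9,886.99 − $6,000.00 = $3,886.99

Interest = A - P = $3,886.99


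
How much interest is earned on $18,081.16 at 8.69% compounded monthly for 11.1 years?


Compound interest earned = final amount − principal.
A = P(1 + r/n)^(nt) = $18,081.16 × (1 + 0.0869/12)^(12 × 11.1) = $47,275.14
Interest = A − P = $47,275.14 − $18,081.16 = $29,193.98

Interest = A - P = $29,193.98


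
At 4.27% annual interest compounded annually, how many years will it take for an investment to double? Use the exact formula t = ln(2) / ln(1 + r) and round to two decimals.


Doubling condition: (1 + r)^t = 2
Take ln of both sides: t × ln(1 + r) = ln(2)
t = ln(2) / ln(1 + r)
t = 0.693147 / 0.041814
t = 16.58

t = ln(2) / ln(1 + r) = 16.58 years


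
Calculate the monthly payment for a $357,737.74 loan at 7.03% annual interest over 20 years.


Loan payment formula: PMT = PV × r / (1 − (1 + r)^(−n))
Monthly rate r = 0.0703/12 ≈ 0.00585833, n = 240 months
Denominator: 1 − (1 + 0.0703/12)^(−240) = 0.753871
PMT = $357,737.74 × (0.0703/12) / 0.753871
PMT = $2,779.98 per month

PMT = PV × r / (1-(1+r)^(-n)) = $2,779.98/month


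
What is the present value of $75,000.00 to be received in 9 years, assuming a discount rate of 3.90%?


Present value formula: PV = FV / (1 + r)^t
PV = $75,000.00 / (1 + 0.039)^9
PV = $75,000.00 / 1.411042
PV = $53,152.21

PV = FV / (1 + r)^t = $53,152.21


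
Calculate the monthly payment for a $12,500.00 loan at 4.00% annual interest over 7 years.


Loan payment formula: PMT = PV × r / (1 − (1 + r)^(−n))
Monthly rate r = 0.04/12 ≈ 0.00333333, n = 84 months
Denominator: 1 − (1 + 0.04/12)^(−84) = 0.243864
PMT = $12,500.00 × (0.04/12) / 0.243864
PMT = $170.86 per month

PMT = PV × r / (1-(1+r)^(-n)) = $170.86/month


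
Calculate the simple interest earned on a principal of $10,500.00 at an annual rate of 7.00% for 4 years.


Simple interest formula: I = P × r × t
I = $10,500.00 × 0.07 × 4
I = $2,940.00

I = P × r × t = $2,940.00


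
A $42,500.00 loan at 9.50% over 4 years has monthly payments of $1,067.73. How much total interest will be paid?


Total paid over the life of the loan = PMT × n.
Total paid = $1,067.73 × 48 = $51,251.04
Total interest = total paid − principal = $51,251.04 − $42,500.00 = $8,751.04

Total interest = (PMT × n) - PV = $8,751.04


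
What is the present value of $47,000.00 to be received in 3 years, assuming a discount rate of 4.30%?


Present value formula: PV = FV / (1 + r)^t
PV = $47,000.00 / (1 + 0.043)^3
PV = $47,000.00 / 1.1346265
PV = $41,423.32

PV = FV / (1 + r)^t = $41,423.32


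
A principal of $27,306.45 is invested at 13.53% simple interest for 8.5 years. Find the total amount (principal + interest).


Total amount formula: A = P(1 + rt) = P + P·r·t
Interest: I = P × r × t = $27,306.45 × 0.1353 × 8.5 = $31,403.78
A = P + I = $27,306.45 + $31,403.78 = $58,710.23

A = P + I = P(1 + rt) = $58,710.23


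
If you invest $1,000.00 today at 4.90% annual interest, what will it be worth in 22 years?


Future value formula: FV = PV × (1 + r)^t
FV = $1,000.00 × (1 + 0.049)^22
FV = $1,000.00 × 2.864579
FV = $2,864.58

FV = PV × (1 + r)^t = $2,864.58


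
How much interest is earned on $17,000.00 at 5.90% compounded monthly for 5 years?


Compound interest earned = final amount − principal.
A = P(1 + r/n)^(nt) = $17,000.00 × (1 + 0.059/12)^(12 × 5) = $22,816.65
Interest = A − P = $22,816.65 − $17,000.00 = $5,816.65

Interest = A - P = $5,816.65


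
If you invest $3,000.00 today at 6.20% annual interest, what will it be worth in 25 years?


Future value formula: FV = PV × (1 + r)^t
FV = $3,000.00 × (1 + 0.062)^25
FV = $3,000.00 × 4.498968
FV = $13,496.90

FV = PV × (1 + r)^t = $13,496.90


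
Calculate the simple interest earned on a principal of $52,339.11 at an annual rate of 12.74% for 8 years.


Simple interest formula: I = P × r × t
I = $52,339.11 × 0.1274 × 8
I = $53,344.02

I = P × r × t = $53,344.02


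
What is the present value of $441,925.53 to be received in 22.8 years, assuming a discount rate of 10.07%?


Present value formula: PV = FV / (1 + r)^t
PV = $441,925.53 / (1 + 0.1007)^22.8
PV = $441,925.53 / 8.913586
PV = $49,578.87

PV = FV / (1 + r)^t = $49,578.87


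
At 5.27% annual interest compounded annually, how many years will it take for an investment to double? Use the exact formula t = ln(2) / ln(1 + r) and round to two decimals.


Doubling condition: (1 + r)^t = 2
Take ln of both sides: t × ln(1 + r) = ln(2)
t = ln(2) / ln(1 + r)
t = 0.693147 / 0.051358
t = 13.50

t = ln(2) / ln(1 + r) = 13.50 years


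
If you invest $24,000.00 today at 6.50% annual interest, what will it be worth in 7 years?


Future value formula: FV = PV × (1 + r)^t
FV = $24,000.00 × (1 + 0.065)^7
FV = $24,000.00 × 1.5539865
FV = $37,295.68

FV = PV × (1 + r)^t = $37,295.68


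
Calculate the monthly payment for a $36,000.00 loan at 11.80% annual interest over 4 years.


Loan payment formula: PMT = PV × r / (1 − (1 + r)^(−n))
Monthly rate r = 0.118/12 ≈ 0.00983333, n = 48 months
Denominator: 1 − (1 + 0.118/12)^(−48) = 0.374807
PMT = $36,000.00 × (0.118/12) / 0.374807
PMT = $944.49 per month

PMT = PV × r / (1-(1+r)^(-n)) = $944.49/month


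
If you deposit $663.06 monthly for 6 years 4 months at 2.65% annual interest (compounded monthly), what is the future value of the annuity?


Future value of an ordinary annuity: FV = PMT × ((1 + r)^n − 1) / r
Monthly rate r = 0.0265/12 ≈ 0.00220833, n = 76
FV = $663.06 × ((1 + 0.0265/12)^76 − 1) / (0.0265/12)
FV = $663.06 × 82.650853
FV = $54,802.47

FV = PMT × ((1+r)^n - 1)/r = $54,802.47


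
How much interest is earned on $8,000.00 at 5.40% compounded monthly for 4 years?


Compound interest earned = final amount − principal.
A = P(1 + r/n)^(nt) = $8,000.00 × (1 + 0.054/12)^(12 × 4) = $9,924.01
Interest = A − P = $9,924.01 − $8,000.00 = $1,924.01

Interest = A - P = $1,924.01


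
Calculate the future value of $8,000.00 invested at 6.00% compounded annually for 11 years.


Compound interest formula: A = P(1 + r/n)^(nt)
A = $8,000.00 × (1 + 0.06/1)^(1 × 11)
Growth factor: (1 + 0.06/1)^11 = 1.898299
A = $8,000.00 × 1.898299
A = $15,186.39

A = P(1 + r/n)^(nt) = $15,186.39


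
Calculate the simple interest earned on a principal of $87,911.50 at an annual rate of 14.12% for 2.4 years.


Simple interest formula: I = P × r × t
I = $87,911.50 × 0.1412 × 2.4
I = $29,791.45

I = P × r × t = $29,791.45


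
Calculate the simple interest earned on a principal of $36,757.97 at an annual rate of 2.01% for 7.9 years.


Simple interest formula: I = P × r × t
I = $36,757.97 × 0.0201 × 7.9
I = $5,836.80

I = P × r × t = $5,836.80


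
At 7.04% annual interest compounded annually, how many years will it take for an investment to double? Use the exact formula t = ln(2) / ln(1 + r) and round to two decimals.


Doubling condition: (1 + r)^t = 2
Take ln of both sides: t × ln(1 + r) = ln(2)
t = ln(2) / ln(1 + r)
t = 0.693147 / 0.068032
t = 10.19

t = ln(2) / ln(1 + r) = 10.19 years


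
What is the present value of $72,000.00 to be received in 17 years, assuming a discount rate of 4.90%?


Present value formula: PV = FV / (1 + r)^t
PV = $72,000.00 / (1 + 0.049)^17
PV = $72,000.00 / 2.255191
PV = $31,926.34

PV = FV / (1 + r)^t = $31,926.34


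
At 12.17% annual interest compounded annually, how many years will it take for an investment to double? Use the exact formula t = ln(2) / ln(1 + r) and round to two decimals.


Doubling condition: (1 + r)^t = 2
Take ln of both sides: t × ln(1 + r) = ln(2)
t = ln(2) / ln(1 + r)
t = 0.693147 / 0.114845
t = 6.04

t = ln(2) / ln(1 + r) = 6.04 years


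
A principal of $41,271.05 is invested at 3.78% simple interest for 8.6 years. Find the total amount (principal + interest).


Total amount formula: A = P(1 + rt) = P + P·r·t
Interest: I = P × r × t = $41,271.05 × 0.0378 × 8.6 = $13,416.39
A = P + I = $41,271.05 + $13,416.39 = $54,687.44

A = P + I = P(1 + rt) = $54,687.44


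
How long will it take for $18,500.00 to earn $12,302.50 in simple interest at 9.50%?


Rearrange the simple interest formula for t:
I = P × r × t  ⇒  t = I / (P × r)
t = $12,302.50 / ($18,500.00 × 0.095)
t = 7

t = I/(P×r) = 7 years


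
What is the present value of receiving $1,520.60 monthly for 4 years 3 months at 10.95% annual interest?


Present value of an ordinary annuity: PV = PMT × (1 − (1 + r)^(−n)) / r
Monthly rate r = 0.1095/12 = 0.009125, n = 51
PV = $1,520.60 × (1 − (1 + 0.1095/12)^(−51)) / (0.1095/12)
PV = $1,520.60 × 40.632751
PV = $61,786.16

PV = PMT × (1-(1+r)^(-n))/r = $61,786.16


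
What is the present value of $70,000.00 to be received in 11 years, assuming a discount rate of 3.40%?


Present value formula: PV = FV / (1 + r)^t
PV = $70,000.00 / (1 + 0.034)^11
PV = $70,000.00 / 1.444528
PV = $48,458.74

PV = FV / (1 + r)^t = $48,458.74


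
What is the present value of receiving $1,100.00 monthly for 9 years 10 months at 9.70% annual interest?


Present value of an ordinary annuity: PV = PMT × (1 − (1 + r)^(−n)) / r
Monthly rate r = 0.097/12 ≈ 0.00808333, n = 118
PV = $1,100.00 × (1 − (1 + 0.097/12)^(−118)) / (0.097/12)
PV = $1,100.00 × 75.867038
PV = $83,453.74

PV = PMT × (1-(1+r)^(-n))/r = $83,453.74


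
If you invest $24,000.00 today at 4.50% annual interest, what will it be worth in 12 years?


Future value formula: FV = PV × (1 + r)^t
FV = $24,000.00 × (1 + 0.045)^12
FV = $24,000.00 × 1.6958814
FV = $40,701.15

FV = PV × (1 + r)^t = $40,701.15


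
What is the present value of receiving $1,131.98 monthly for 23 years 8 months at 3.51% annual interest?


Present value of an ordinary annuity: PV = PMT × (1 − (1 + r)^(−n)) / r
Monthly rate r = 0.0351/12 = 0.002925, n = 284
PV = $1,131.98 × (1 − (1 + 0.0351/12)^(−284)) / (0.0351/12)
PV = $1,131.98 × 192.727236
PV = $218,163.38

PV = PMT × (1-(1+r)^(-n))/r = $218,163.38


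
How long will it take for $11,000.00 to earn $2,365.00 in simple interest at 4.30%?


Rearrange the simple interest formula for t:
I = P × r × t  ⇒  t = I / (P × r)
t = $2,365.00 / ($11,000.00 × 0.043)
t = 5

t = I/(P×r) = 5 years


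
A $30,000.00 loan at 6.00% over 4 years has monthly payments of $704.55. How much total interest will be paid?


Total paid over the life of the loan = PMT × n.
Total paid = $704.55 × 48 = $33,818.40
Total interest = total paid − principal = $33,818.40 − $30,000.00 = $3,818.40

Total interest = (PMT × n) - PV = $3,818.40


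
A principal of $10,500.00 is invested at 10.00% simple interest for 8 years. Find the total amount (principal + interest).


Total amount formula: A = P(1 + rt) = P + P·r·t
Interest: I = P × r × t = $10,500.00 × 0.1 × 8 = $8,400.00
A = P + I = $10,500.00 + $8,400.00 = $18,900.00

A = P + I = P(1 + rt) = $18,900.00


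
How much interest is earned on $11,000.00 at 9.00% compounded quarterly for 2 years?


Compound interest earned = final amount − principal.
A = P(1 + r/n)^(nt) = $11,000.00 × (1 + 0.09/4)^(4 × 2) = $13,143.14
Interest = A − P = $13,143.14 − $11,000.00 = $2,143.14

Interest = A - P = $2,143.14


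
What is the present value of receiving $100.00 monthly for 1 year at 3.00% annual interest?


Present value of an ordinary annuity: PV = PMT × (1 − (1 + r)^(−n)) / r
Monthly rate r = 0.03/12 = 0.0025, n = 12
PV = $100.00 × (1 − (1 + 0.03/12)^(−12)) / (0.03/12)
PV = $100.00 × 11.807254
PV = $1,180.73

PV = PMT × (1-(1+r)^(-n))/r = $1,180.73


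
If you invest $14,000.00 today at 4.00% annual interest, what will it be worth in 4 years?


Future value formula: FV = PV × (1 + r)^t
FV = $14,000.00 × (1 + 0.04)^4
FV = $14,000.00 × 1.1698586
FV = $16,378.02

FV = PV × (1 + r)^t = $16,378.02


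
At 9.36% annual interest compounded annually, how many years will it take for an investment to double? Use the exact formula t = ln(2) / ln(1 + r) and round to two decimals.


Doubling condition: (1 + r)^t = 2
Take ln of both sides: t × ln(1 + r) = ln(2)
t = ln(2) / ln(1 + r)
t = 0.693147 / 0.089475
t = 7.75

t = ln(2) / ln(1 + r) = 7.75 years


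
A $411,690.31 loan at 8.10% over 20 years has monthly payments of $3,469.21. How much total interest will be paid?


Total paid over the life of the loan = PMT × n.
Total paid = $3,469.21 × 240 = $832,610.40
Total interest = total paid − principal = $832,610.40 − $411,690.31 = $420,920.09

Total interest = (PMT × n) - PV = $420,920.09


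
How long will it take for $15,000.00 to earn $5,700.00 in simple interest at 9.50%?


Rearrange the simple interest formula for t:
I = P × r × t  ⇒  t = I / (P × r)
t = $5,700.00 / ($15,000.00 × 0.095)
t = 4

t = I/(P×r) = 4 years


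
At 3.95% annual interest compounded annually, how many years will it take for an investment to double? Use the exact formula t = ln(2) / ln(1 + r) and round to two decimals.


Doubling condition: (1 + r)^t = 2
Take ln of both sides: t × ln(1 + r) = ln(2)
t = ln(2) / ln(1 + r)
t = 0.693147 / 0.038740
t = 17.89

t = ln(2) / ln(1 + r) = 17.89 years


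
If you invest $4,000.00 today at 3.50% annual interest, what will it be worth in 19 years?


Future value formula: FV = PV × (1 + r)^t
FV = $4,000.00 × (1 + 0.035)^19
FV = $4,000.00 × 1.9225013
FV = $7,690.01

FV = PV × (1 + r)^t = $7,690.01


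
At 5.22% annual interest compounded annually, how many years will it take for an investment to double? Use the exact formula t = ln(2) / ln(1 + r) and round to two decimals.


Doubling condition: (1 + r)^t = 2
Take ln of both sides: t × ln(1 + r) = ln(2)
t = ln(2) / ln(1 + r)
t = 0.693147 / 0.050883
t = 13.62

t = ln(2) / ln(1 + r) = 13.62 years


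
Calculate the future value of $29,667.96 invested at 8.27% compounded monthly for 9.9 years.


Compound interest formula: A = P(1 + r/n)^(nt)
A = $29,667.96 × (1 + 0.0827/12)^(12 × 9.9)
Growth factor: (1 + 0.0827/12)^118.8 = 2.261259
A = $29,667.96 × 2.261259
A = $67,086.94

A = P(1 + r/n)^(nt) = $67,086.94


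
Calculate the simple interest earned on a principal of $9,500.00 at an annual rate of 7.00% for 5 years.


Simple interest formula: I = P × r × t
I = $9,500.00 × 0.07 × 5
I = $3,325.00

I = P × r × t = $3,325.00


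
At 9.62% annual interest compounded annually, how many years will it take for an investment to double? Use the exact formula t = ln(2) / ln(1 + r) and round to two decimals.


Doubling condition: (1 + r)^t = 2
Take ln of both sides: t × ln(1 + r) = ln(2)
t = ln(2) / ln(1 + r)
t = 0.693147 / 0.091850
t = 7.55

t = ln(2) / ln(1 + r) = 7.55 years


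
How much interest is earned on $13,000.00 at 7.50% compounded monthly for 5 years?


Compound interest earned = final amount − principal.
A = P(1 + r/n)^(nt) = $13,000.00 × (1 + 0.075/12)^(12 × 5) = $18,892.83
Interest = A − P = $18,892.83 − $13,000.00 = $5,892.83

Interest = A - P = $5,892.83


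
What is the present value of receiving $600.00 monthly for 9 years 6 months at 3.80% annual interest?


Present value of an ordinary annuity: PV = PMT × (1 − (1 + r)^(−n)) / r
Monthly rate r = 0.038/12 ≈ 0.00316667, n = 114
PV = $600.00 × (1 − (1 + 0.038/12)^(−114)) / (0.038/12)
PV = $600.00 × 95.565267
PV = $57,339.16

PV = PMT × (1-(1+r)^(-n))/r = $57,339.16


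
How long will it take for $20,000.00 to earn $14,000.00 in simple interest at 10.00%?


Rearrange the simple interest formula for t:
I = P × r × t  ⇒  t = I / (P × r)
t = $14,000.00 / ($20,000.00 × 0.1)
t = 7

t = I/(P×r) = 7 years


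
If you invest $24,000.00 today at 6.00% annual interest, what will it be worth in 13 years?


Future value formula: FV = PV × (1 + r)^t
FV = $24,000.00 × (1 + 0.06)^13
FV = $24,000.00 × 2.1329283
FV = $51,190.28

FV = PV × (1 + r)^t = $51,190.28


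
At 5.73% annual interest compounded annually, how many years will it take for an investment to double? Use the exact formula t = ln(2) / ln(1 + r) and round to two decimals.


Doubling condition: (1 + r)^t = 2
Take ln of both sides: t × ln(1 + r) = ln(2)
t = ln(2) / ln(1 + r)
t = 0.693147 / 0.055718
t = 12.44

t = ln(2) / ln(1 + r) = 12.44 years


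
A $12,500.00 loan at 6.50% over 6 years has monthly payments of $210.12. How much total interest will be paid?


Total paid over the life of the loan = PMT × n.
Total paid = $210.12 × 72 = $15,128.64
Total interest = total paid − principal = $15,128.64 − $12,500.00 = $2,628.64

Total interest = (PMT × n) - PV = $2,628.64


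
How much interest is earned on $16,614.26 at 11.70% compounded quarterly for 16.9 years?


Compound interest earned = final amount − principal.
A = P(1 + r/n)^(nt) = $16,614.26 × (1 + 0.117/4)^(4 × 16.9) = $116,652.00
Interest = A − P = $116,652.00 − $16,614.26 = $100,037.74

Interest = A - P = $100,037.74


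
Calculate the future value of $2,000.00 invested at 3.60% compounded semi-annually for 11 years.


Compound interest formula: A = P(1 + r/n)^(nt)
A = $2,000.00 × (1 + 0.036/2)^(2 × 11)
Growth factor: (1 + 0.036/2)^22 = 1.480646
A = $2,000.00 × 1.480646
A = $2,961.29

A = P(1 + r/n)^(nt) = $2,961.29


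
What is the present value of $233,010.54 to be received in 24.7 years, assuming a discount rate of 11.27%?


Present value formula: PV = FV / (1 + r)^t
PV = $233,010.54 / (1 + 0.1127)^24.7
PV = $233,010.54 / 13.981017
PV = $16,666.21

PV = FV / (1 + r)^t = $16,666.21


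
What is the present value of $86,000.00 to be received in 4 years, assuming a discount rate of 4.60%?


Present value formula: PV = FV / (1 + r)^t
PV = $86,000.00 / (1 + 0.046)^4
PV = $86,000.00 / 1.1970898
PV = $71,840.89

PV = FV / (1 + r)^t = $71,840.89


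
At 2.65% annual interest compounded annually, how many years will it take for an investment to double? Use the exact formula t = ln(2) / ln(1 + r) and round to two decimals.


Doubling condition: (1 + r)^t = 2
Take ln of both sides: t × ln(1 + r) = ln(2)
t = ln(2) / ln(1 + r)
t = 0.693147 / 0.026155
t = 26.50

t = ln(2) / ln(1 + r) = 26.50 years


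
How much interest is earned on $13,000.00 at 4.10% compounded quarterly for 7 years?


Compound interest earned = final amount − principal.
A = P(1 + r/n)^(nt) = $13,000.00 × (1 + 0.041/4)^(4 × 7) = $17,296.23
Interest = A − P = $17,296.23 − $13,000.00 = $4,296.23

Interest = A - P = $4,296.23


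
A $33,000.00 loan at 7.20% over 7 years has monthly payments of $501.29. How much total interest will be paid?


Total paid over the life of the loan = PMT × n.
Total paid = $501.29 × 84 = $42,108.36
Total interest = total paid − principal = $42,108.36 − $33,000.00 = $9,108.36

Total interest = (PMT × n) - PV = $9,108.36


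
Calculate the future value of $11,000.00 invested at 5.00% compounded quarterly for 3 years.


Compound interest formula: A = P(1 + r/n)^(nt)
A = $11,000.00 × (1 + 0.05/4)^(4 × 3)
Growth factor: (1 + 0.05/4)^12 = 1.1607545
A = $11,000.00 × 1.1607545
A = $12,768.30

A = P(1 + r/n)^(nt) = $12,768.30


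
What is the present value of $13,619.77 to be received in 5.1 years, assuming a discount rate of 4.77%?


Present value formula: PV = FV / (1 + r)^t
PV = $13,619.77 / (1 + 0.0477)^5.1
PV = $13,619.77 / 1.268260
PV = $10,738.94

PV = FV / (1 + r)^t = $10,738.94


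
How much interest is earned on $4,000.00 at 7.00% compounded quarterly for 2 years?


Compound interest earned = final amount − principal.
A = P(1 + r/n)^(nt) = $4,000.00 × (1 + 0.07/4)^(4 × 2) = $4,595.53
Interest = A − P = $4,595.53 − $4,000.00 = $595.53

Interest = A - P = $595.53


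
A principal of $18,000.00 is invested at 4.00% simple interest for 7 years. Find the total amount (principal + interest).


Total amount formula: A = P(1 + rt) = P + P·r·t
Interest: I = P × r × t = $18,000.00 × 0.04 × 7 = $5,040.00
A = P + I = $18,000.00 + $5,040.00 = $23,040.00

A = P + I = P(1 + rt) = $23,040.00


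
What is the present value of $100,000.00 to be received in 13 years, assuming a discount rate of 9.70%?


Present value formula: PV = FV / (1 + r)^t
PV = $100,000.00 / (1 + 0.097)^13
PV = $100,000.00 / 3.3318555
PV = $30,013.31

PV = FV / (1 + r)^t = $30,013.31


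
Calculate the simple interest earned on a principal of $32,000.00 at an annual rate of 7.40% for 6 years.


Simple interest formula: I = P × r × t
I = $32,000.00 × 0.074 × 6
I = $14,208.00

I = P × r × t = $14,208.00


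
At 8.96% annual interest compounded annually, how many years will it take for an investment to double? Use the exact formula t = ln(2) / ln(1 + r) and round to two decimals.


Doubling condition: (1 + r)^t = 2
Take ln of both sides: t × ln(1 + r) = ln(2)
t = ln(2) / ln(1 + r)
t = 0.693147 / 0.085811
t = 8.08

t = ln(2) / ln(1 + r) = 8.08 years


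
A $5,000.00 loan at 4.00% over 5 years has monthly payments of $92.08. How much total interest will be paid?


Total paid over the life of the loan = PMT × n.
Total paid = $92.08 × 60 = $5,524.80
Total interest = total paid − principal = $5,524.80 − $5,000.00 = $524.80

Total interest = (PMT × n) - PV = $524.80


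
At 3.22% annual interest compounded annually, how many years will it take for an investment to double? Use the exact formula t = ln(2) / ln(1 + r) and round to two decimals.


Doubling condition: (1 + r)^t = 2
Take ln of both sides: t × ln(1 + r) = ln(2)
t = ln(2) / ln(1 + r)
t = 0.693147 / 0.031692
t = 21.87

t = ln(2) / ln(1 + r) = 21.87 years


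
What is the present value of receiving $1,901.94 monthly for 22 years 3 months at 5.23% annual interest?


Present value of an ordinary annuity: PV = PMT × (1 − (1 + r)^(−n)) / r
Monthly rate r = 0.0523/12 ≈ 0.00435833, n = 267
PV = $1,901.94 × (1 − (1 + 0.0523/12)^(−267)) / (0.0523/12)
PV = $1,901.94 × 157.599929
PV = $299,745.61

PV = PMT × (1-(1+r)^(-n))/r = $299,745.61


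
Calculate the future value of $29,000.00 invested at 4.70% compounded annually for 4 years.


Compound interest formula: A = P(1 + r/n)^(nt)
A = $29,000.00 × (1 + 0.047/1)^(1 × 4)
Growth factor: (1 + 0.047/1)^4 = 1.201674
A = $29,000.00 × 1.201674
A = $34,848.55

A = P(1 + r/n)^(nt) = $34,848.55


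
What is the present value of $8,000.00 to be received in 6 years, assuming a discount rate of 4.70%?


Present value formula: PV = FV / (1 + r)^t
PV = $8,000.00 / (1 + 0.047)^6
PV = $8,000.00 / 1.317286
PV = $6,073.09

PV = FV / (1 + r)^t = $6,073.09


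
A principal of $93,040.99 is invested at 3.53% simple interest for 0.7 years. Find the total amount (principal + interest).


Total amount formula: A = P(1 + rt) = P + P·r·t
Interest: I = P × r × t = $93,040.99 × 0.0353 × 0.7 = $2,299.04
A = P + I = $93,040.99 + $2,299.04 = $95,340.03

A = P + I = P(1 + rt) = $95,340.03


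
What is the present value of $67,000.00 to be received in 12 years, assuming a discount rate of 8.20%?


Present value formula: PV = FV / (1 + r)^t
PV = $67,000.00 / (1 + 0.082)^12
PV = $67,000.00 / 2.574703
PV = $26,022.42

PV = FV / (1 + r)^t = $26,022.42


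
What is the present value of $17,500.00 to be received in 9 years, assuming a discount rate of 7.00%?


Present value formula: PV = FV / (1 + r)^t
PV = $17,500.00 / (1 + 0.07)^9
PV = $17,500.00 / 1.838459
PV = $9,518.84

PV = FV / (1 + r)^t = $9,518.84


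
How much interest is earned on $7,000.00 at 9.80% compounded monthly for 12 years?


Compound interest earned = final amount − principal.
A = P(1 + r/n)^(nt) = $7,000.00 × (1 + 0.098/12)^(12 × 12) = $22,581.57
Interest = A − P = $22,581.57 − $7,000.00 = $15,581.57

Interest = A - P = $15,581.57


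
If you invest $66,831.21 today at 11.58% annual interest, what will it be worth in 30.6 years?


Future value formula: FV = PV × (1 + r)^t
FV = $66,831.21 × (1 + 0.1158)^30.6
FV = $66,831.21 × 28.585285
FV = $1,910,389.18

FV = PV × (1 + r)^t = $1,910,389.18


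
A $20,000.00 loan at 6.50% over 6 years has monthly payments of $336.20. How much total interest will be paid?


Total paid over the life of the loan = PMT × n.
Total paid = $336.20 × 72 = $24,206.40
Total interest = total paid − principal = $24,206.40 − $20,000.00 = $4,206.40

Total interest = (PMT × n) - PV = $4,206.40


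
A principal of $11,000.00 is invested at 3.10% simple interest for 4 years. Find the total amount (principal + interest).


Total amount formula: A = P(1 + rt) = P + P·r·t
Interest: I = P × r × t = $11,000.00 × 0.031 × 4 = $1,364.00
A = P + I = $11,000.00 + $1,364.00 = $12,364.00

A = P + I = P(1 + rt) = $12,364.00


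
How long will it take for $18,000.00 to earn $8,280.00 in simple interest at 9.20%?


Rearrange the simple interest formula for t:
I = P × r × t  ⇒  t = I / (P × r)
t = $8,280.00 / ($18,000.00 × 0.092)
t = 5

t = I/(P×r) = 5 years


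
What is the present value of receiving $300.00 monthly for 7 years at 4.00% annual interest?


Present value of an ordinary annuity: PV = PMT × (1 − (1 + r)^(−n)) / r
Monthly rate r = 0.04/12 ≈ 0.00333333, n = 84
PV = $300.00 × (1 − (1 + 0.04/12)^(−84)) / (0.04/12)
PV = $300.00 × 73.159278
PV = $21,947.78

PV = PMT × (1-(1+r)^(-n))/r = $21,947.78


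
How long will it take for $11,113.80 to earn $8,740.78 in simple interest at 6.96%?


Rearrange the simple interest formula for t:
I = P × r × t  ⇒  t = I / (P × r)
t = $8,740.78 / ($11,113.80 × 0.0696)
t = 11.3

t = I/(P×r) = 11.3 years


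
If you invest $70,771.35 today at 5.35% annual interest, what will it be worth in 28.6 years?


Future value formula: FV = PV × (1 + r)^t
FV = $70,771.35 × (1 + 0.0535)^28.6
FV = $70,771.35 × 4.4396409
FV = $314,199.38

FV = PV × (1 + r)^t = $314,199.38


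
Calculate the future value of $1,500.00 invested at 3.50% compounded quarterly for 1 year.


Compound interest formula: A = P(1 + r/n)^(nt)
A = $1,500.00 × (1 + 0.035/4)^(4 × 1)
Growth factor: (1 + 0.035/4)^4 = 1.035462
A = $1,500.00 × 1.035462
A = $1,553.19

A = P(1 + r/n)^(nt) = $1,553.19


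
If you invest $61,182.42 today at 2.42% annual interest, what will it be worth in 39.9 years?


Future value formula: FV = PV × (1 + r)^t
FV = $61,182.42 × (1 + 0.0242)^39.9
FV = $61,182.42 × 2.5962851
FV = $158,847.01

FV = PV × (1 + r)^t = $158,847.01


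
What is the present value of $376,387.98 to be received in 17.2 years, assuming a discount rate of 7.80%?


Present value formula: PV = FV / (1 + r)^t
PV = $376,387.98 / (1 + 0.078)^17.2
PV = $376,387.98 / 3.639508
PV = $103,417.27

PV = FV / (1 + r)^t = $103,417.27


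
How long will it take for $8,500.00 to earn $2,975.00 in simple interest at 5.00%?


Rearrange the simple interest formula for t:
I = P × r × t  ⇒  t = I / (P × r)
t = $2,975.00 / ($8,500.00 × 0.05)
t = 7

t = I/(P×r) = 7 years


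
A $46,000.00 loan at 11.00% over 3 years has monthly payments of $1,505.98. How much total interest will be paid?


Total paid over the life of the loan = PMT × n.
Total paid = $1,505.98 × 36 = $54,215.28
Total interest = total paid − principal = $54,215.28 − $46,000.00 = $8,215.28

Total interest = (PMT × n) - PV = $8,215.28


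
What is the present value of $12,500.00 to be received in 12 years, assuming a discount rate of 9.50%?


Present value formula: PV = FV / (1 + r)^t
PV = $12,500.00 / (1 + 0.095)^12
PV = $12,500.00 / 2.971457
PV = $4,206.69

PV = FV / (1 + r)^t = $4,206.69


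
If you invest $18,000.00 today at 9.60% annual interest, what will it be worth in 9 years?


Future value formula: FV = PV × (1 + r)^t
FV = $18,000.00 × (1 + 0.096)^9
FV = $18,000.00 × 2.2818915
FV = $41,074.05

FV = PV × (1 + r)^t = $41,074.05


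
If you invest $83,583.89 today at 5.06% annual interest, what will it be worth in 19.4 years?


Future value formula: FV = PV × (1 + r)^t
FV = $83,583.89 × (1 + 0.0506)^19.4
FV = $83,583.89 × 2.60546649
FV = $217,775.02

FV = PV × (1 + r)^t = $217,775.02


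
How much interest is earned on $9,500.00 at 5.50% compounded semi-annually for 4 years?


Compound interest earned = final amount − principal.
A = P(1 + r/n)^(nt) = $9,500.00 × (1 + 0.055/2)^(2 × 4) = $11,802.62
Interest = A − P = $11,802.62 − $9,500.00 = $2,302.62

Interest = A - P = $2,302.62


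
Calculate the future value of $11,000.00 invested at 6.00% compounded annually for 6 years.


Compound interest formula: A = P(1 + r/n)^(nt)
A = $11,000.00 × (1 + 0.06/1)^(1 × 6)
Growth factor: (1 + 0.06/1)^6 = 1.418519
A = $11,000.00 × 1.418519
A = $15,603.71

A = P(1 + r/n)^(nt) = $15,603.71


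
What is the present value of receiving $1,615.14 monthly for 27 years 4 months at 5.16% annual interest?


Present value of an ordinary annuity: PV = PMT × (1 − (1 + r)^(−n)) / r
Monthly rate r = 0.0516/12 = 0.0043, n = 328
PV = $1,615.14 × (1 − (1 + 0.0516/12)^(−328)) / (0.0516/12)
PV = $1,615.14 × 175.631469
PV = $283,669.41

PV = PMT × (1-(1+r)^(-n))/r = $283,669.41


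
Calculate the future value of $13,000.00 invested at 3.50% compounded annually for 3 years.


Compound interest formula: A = P(1 + r/n)^(nt)
A = $13,000.00 × (1 + 0.035/1)^(1 × 3)
Growth factor: (1 + 0.035/1)^3 = 1.108718
A = $13,000.00 × 1.108718
A = $14,413.33

A = P(1 + r/n)^(nt) = $14,413.33


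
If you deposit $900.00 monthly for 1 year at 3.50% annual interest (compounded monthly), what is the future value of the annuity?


Future value of an ordinary annuity: FV = PMT × ((1 + r)^n − 1) / r
Monthly rate r = 0.035/12 ≈ 0.00291667, n = 12
FV = $900.00 × ((1 + 0.035/12)^12 − 1) / (0.035/12)
FV = $900.00 × 12.194384
FV = $10,974.95

FV = PMT × ((1+r)^n - 1)/r = $10,974.95


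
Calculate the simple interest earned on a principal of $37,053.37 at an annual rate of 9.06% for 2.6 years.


Simple interest formula: I = P × r × t
I = $37,053.37 × 0.0906 × 2.6
I = $8,728.29

I = P × r × t = $8,728.29


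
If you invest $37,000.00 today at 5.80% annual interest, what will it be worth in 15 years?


Future value formula: FV = PV × (1 + r)^t
FV = $37,000.00 × (1 + 0.058)^15
FV = $37,000.00 × 2.3296196
FV = $86,195.93

FV = PV × (1 + r)^t = $86,195.93


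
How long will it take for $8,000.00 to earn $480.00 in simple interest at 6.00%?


Rearrange the simple interest formula for t:
I = P × r × t  ⇒  t = I / (P × r)
t = $480.00 / ($8,000.00 × 0.06)
t = 1

t = I/(P×r) = 1 year


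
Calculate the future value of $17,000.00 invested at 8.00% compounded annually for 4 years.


Compound interest formula: A = P(1 + r/n)^(nt)
A = $17,000.00 × (1 + 0.08/1)^(1 × 4)
Growth factor: (1 + 0.08/1)^4 = 1.360489
A = $17,000.00 × 1.360489
A = $23,128.31

A = P(1 + r/n)^(nt) = $23,128.31


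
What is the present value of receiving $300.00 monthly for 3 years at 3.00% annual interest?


Present value of an ordinary annuity: PV = PMT × (1 − (1 + r)^(−n)) / r
Monthly rate r = 0.03/12 = 0.0025, n = 36
PV = $300.00 × (1 − (1 + 0.03/12)^(−36)) / (0.03/12)
PV = $300.00 × 34.386465
PV = $10,315.94

PV = PMT × (1-(1+r)^(-n))/r = $10,315.94


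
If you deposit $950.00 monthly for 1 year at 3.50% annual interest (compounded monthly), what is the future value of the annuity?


Future value of an ordinary annuity: FV = PMT × ((1 + r)^n − 1) / r
Monthly rate r = 0.035/12 ≈ 0.00291667, n = 12
FV = $950.00 × ((1 + 0.035/12)^12 − 1) / (0.035/12)
FV = $950.00 × 12.194384
FV = $11,584.66

FV = PMT × ((1+r)^n - 1)/r = $11,584.66


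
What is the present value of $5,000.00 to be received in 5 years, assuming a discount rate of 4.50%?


Present value formula: PV = FV / (1 + r)^t
PV = $5,000.00 / (1 + 0.045)^5
PV = $5,000.00 / 1.246182
PV = $4,012.26

PV = FV / (1 + r)^t = $4,012.26


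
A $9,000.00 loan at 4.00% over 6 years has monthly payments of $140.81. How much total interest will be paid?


Total paid over the life of the loan = PMT × n.
Total paid = $140.81 × 72 = $10,138.32
Total interest = total paid − principal = $10,138.32 − $9,000.00 = $1,138.32

Total interest = (PMT × n) - PV = $1,138.32


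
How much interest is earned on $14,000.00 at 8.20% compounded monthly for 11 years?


Compound interest earned = final amount − principal.
A = P(1 + r/n)^(nt) = $14,000.00 × (1 + 0.082/12)^(12 × 11) = $34,397.69
Interest = A − P = $34,397.69 − $14,000.00 = $20,397.69

Interest = A - P = $20,397.69


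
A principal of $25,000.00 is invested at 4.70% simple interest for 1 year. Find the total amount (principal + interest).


Total amount formula: A = P(1 + rt) = P + P·r·t
Interest: I = P × r × t = $25,000.00 × 0.047 × 1 = $1,175.00
A = P + I = $25,000.00 + $1,175.00 = $26,175.00

A = P + I = P(1 + rt) = $26,175.00


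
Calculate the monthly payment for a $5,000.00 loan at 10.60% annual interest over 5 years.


Loan payment formula: PMT = PV × r / (1 − (1 + r)^(−n))
Monthly rate r = 0.106/12 ≈ 0.00883333, n = 60 months
Denominator: 1 − (1 + 0.106/12)^(−60) = 0.410024
PMT = $5,000.00 × (0.106/12) / 0.410024
PMT = $107.72 per month

PMT = PV × r / (1-(1+r)^(-n)) = $107.72/month


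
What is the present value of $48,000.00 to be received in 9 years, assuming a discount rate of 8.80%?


Present value formula: PV = FV / (1 + r)^t
PV = $48,000.00 / (1 + 0.088)^9
PV = $48,000.00 / 2.136289
PV = $22,468.87

PV = FV / (1 + r)^t = $22,468.87


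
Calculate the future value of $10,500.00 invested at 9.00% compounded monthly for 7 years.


Compound interest formula: A = P(1 + r/n)^(nt)
A = $10,500.00 × (1 + 0.09/12)^(12 × 7)
Growth factor: (1 + 0.09/12)^84 = 1.873202
A = $10,500.00 × 1.873202
A = $19,668.62

A = P(1 + r/n)^(nt) = $19,668.62


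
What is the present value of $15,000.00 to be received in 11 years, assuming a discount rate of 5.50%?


Present value formula: PV = FV / (1 + r)^t
PV = $15,000.00 / (1 + 0.055)^11
PV = $15,000.00 / 1.802092
PV = $8,323.66

PV = FV / (1 + r)^t = $8,323.66


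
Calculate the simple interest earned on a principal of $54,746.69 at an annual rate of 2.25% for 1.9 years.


Simple interest formula: I = P × r × t
I = $54,746.69 × 0.0225 × 1.9
I = $2,340.42

I = P × r × t = $2,340.42


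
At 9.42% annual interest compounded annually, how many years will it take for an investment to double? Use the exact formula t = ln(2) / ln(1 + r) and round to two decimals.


Doubling condition: (1 + r)^t = 2
Take ln of both sides: t × ln(1 + r) = ln(2)
t = ln(2) / ln(1 + r)
t = 0.693147 / 0.090024
t = 7.70

t = ln(2) / ln(1 + r) = 7.70 years


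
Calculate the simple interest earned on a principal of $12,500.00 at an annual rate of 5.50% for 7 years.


Simple interest formula: I = P × r × t
I = $12,500.00 × 0.055 × 7
I = $4,812.50

I = P × r × t = $4,812.50


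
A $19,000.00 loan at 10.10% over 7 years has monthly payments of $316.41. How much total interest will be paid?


Total paid over the life of the loan = PMT × n.
Total paid = $316.41 × 84 = $26,578.44
Total interest = total paid − principal = $26,578.44 − $19,000.00 = $7,578.44

Total interest = (PMT × n) - PV = $7,578.44


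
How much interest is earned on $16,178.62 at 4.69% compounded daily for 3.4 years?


Compound interest earned = final amount − principal.
A = P(1 + r/n)^(nt) = $16,178.62 × (1 + 0.0469/365)^(365 × 3.4) = $18,975.34
Interest = A − P = $18,975.34 − $16,178.62 = $2,796.72

Interest = A - P = $2,796.72


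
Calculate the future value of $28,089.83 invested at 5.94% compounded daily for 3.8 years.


Compound interest formula: A = P(1 + r/n)^(nt)
A = $28,089.83 × (1 + 0.0594/365)^(365 × 3.8)
Growth factor: (1 + 0.0594/365)^1387 = 1.2532017
A = $28,089.83 × 1.2532017
A = $35,202.22

A = P(1 + r/n)^(nt) = $35,202.22


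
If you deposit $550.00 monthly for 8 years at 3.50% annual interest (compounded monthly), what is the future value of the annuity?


Future value of an ordinary annuity: FV = PMT × ((1 + r)^n − 1) / r
Monthly rate r = 0.035/12 ≈ 0.00291667, n = 96
FV = $550.00 × ((1 + 0.035/12)^96 − 1) / (0.035/12)
FV = $550.00 × 110.602523
FV = $60,831.39

FV = PMT × ((1+r)^n - 1)/r = $60,831.39


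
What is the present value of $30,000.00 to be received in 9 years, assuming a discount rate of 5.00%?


Present value formula: PV = FV / (1 + r)^t
PV = $30,000.00 / (1 + 0.05)^9
PV = $30,000.00 / 1.551328
PV = $19,338.27

PV = FV / (1 + r)^t = $19,338.27


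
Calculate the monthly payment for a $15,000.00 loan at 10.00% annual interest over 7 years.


Loan payment formula: PMT = PV × r / (1 − (1 + r)^(−n))
Monthly rate r = 0.1/12 ≈ 0.00833333, n = 84 months
Denominator: 1 − (1 + 0.1/12)^(−84) = 0.501972
PMT = $15,000.00 × (0.1/12) / 0.501972
PMT = $249.02 per month

PMT = PV × r / (1-(1+r)^(-n)) = $249.02/month


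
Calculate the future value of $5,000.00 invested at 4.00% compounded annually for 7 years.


Compound interest formula: A = P(1 + r/n)^(nt)
A = $5,000.00 × (1 + 0.04/1)^(1 × 7)
Growth factor: (1 + 0.04/1)^7 = 1.315932
A = $5,000.00 × 1.315932
A = $6,579.66

A = P(1 + r/n)^(nt) = $6,579.66


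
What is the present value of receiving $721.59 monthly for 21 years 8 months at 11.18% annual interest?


Present value of an ordinary annuity: PV = PMT × (1 − (1 + r)^(−n)) / r
Monthly rate r = 0.1118/12 ≈ 0.00931667, n = 260
PV = $721.59 × (1 − (1 + 0.1118/12)^(−260)) / (0.1118/12)
PV = $721.59 × 97.705024
PV = $70,502.97

PV = PMT × (1-(1+r)^(-n))/r = $70,502.97


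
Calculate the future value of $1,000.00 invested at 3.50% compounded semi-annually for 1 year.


Compound interest formula: A = P(1 + r/n)^(nt)
A = $1,000.00 × (1 + 0.035/2)^(2 × 1)
Growth factor: (1 + 0.035/2)^2 = 1.035306
A = $1,000.00 × 1.035306
A = $1,035.31

A = P(1 + r/n)^(nt) = $1,035.31


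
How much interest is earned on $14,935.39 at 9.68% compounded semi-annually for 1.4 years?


Compound interest earned = final amount − principal.
A = P(1 + r/n)^(nt) = $14,935.39 × (1 + 0.0968/2)^(2 × 1.4) = $17,048.74
Interest = A − P = $17,048.74 − $14,935.39 = $2,113.35

Interest = A - P = $2,113.35


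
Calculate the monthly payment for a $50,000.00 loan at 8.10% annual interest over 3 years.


Loan payment formula: PMT = PV × r / (1 − (1 + r)^(−n))
Monthly rate r = 0.081/12 = 0.00675, n = 36 months
Denominator: 1 − (1 + 0.081/12)^(−36) = 0.215088
PMT = $50,000.00 × (0.081/12) / 0.215088
PMT = $1,569.13 per month

PMT = PV × r / (1-(1+r)^(-n)) = $1,569.13/month
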